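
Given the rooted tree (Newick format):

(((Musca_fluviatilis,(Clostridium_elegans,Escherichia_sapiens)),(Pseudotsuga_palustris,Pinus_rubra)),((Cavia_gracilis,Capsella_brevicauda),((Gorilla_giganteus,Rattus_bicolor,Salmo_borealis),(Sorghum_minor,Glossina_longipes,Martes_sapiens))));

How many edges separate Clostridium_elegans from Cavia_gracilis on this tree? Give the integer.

The MRCA of Clostridium_elegans and Cavia_gracilis is the root of the tree.
From Clostridium_elegans up to that node: 4 branches. From Cavia_gracilis up to the same node: 3 branches. Total: 4 + 3 = 7.

7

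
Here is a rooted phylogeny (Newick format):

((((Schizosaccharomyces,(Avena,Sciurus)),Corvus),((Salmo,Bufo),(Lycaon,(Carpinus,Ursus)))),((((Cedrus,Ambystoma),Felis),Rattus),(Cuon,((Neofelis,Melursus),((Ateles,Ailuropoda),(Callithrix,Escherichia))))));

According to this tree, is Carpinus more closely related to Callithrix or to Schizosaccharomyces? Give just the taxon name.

Schizosaccharomyces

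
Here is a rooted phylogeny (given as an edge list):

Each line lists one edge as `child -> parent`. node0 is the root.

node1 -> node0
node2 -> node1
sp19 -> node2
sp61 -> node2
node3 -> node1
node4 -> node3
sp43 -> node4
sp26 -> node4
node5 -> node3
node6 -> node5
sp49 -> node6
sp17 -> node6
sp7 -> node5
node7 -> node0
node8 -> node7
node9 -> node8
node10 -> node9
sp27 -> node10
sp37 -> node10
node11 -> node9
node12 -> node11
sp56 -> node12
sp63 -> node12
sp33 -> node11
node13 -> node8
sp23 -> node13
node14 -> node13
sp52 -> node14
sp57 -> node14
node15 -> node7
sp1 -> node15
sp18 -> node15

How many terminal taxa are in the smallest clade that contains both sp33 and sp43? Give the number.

17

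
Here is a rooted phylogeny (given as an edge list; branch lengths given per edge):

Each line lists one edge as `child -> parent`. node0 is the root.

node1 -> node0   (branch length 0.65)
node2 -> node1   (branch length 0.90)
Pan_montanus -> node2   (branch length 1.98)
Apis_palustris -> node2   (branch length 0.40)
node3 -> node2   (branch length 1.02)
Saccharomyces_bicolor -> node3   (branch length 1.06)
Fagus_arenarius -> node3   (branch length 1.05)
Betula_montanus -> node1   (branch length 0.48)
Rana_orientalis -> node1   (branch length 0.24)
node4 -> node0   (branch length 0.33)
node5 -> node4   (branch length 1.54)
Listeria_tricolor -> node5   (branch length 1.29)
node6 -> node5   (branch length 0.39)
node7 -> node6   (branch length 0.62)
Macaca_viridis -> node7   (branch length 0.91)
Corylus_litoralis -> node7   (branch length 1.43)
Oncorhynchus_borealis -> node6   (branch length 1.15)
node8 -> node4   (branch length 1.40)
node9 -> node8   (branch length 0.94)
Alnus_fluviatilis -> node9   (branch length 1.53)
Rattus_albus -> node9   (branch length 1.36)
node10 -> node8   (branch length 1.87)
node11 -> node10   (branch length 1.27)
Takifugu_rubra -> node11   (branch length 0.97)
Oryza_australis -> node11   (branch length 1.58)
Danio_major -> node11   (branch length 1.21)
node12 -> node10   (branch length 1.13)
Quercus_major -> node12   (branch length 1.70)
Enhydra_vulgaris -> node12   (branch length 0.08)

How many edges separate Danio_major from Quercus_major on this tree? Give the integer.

4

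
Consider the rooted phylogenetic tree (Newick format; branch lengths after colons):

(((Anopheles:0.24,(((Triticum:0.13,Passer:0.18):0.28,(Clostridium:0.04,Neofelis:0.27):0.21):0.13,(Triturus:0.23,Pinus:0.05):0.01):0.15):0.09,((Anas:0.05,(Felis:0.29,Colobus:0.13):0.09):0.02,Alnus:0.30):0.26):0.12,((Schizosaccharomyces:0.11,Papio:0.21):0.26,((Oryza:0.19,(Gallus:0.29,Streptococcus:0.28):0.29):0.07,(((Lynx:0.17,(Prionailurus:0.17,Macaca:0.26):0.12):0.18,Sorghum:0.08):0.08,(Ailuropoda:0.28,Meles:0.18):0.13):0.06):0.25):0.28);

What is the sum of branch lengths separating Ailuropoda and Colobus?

1.62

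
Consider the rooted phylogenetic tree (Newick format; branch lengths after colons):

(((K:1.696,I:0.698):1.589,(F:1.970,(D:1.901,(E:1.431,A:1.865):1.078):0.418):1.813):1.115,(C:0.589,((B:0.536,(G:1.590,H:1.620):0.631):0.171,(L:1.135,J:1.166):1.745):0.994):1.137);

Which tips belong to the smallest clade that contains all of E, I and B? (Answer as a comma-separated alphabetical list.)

A, B, C, D, E, F, G, H, I, J, K, L

Tracing E: it sits inside (E,A).
Tracing I: it sits inside (K,I).
Tracing B: it sits inside (B,(G,H)).
The smallest clade enclosing all 3 is the whole tree (their MRCA is the root), so the answer is all 12 tips in alphabetical order.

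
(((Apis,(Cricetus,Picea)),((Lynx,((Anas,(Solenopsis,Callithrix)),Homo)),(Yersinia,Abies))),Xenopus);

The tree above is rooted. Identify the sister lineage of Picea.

Cricetus

Picea attaches to the tree at the node subtending (Cricetus,Picea).
The other lineage descending from that same node — the sister group — is the single tip Cricetus.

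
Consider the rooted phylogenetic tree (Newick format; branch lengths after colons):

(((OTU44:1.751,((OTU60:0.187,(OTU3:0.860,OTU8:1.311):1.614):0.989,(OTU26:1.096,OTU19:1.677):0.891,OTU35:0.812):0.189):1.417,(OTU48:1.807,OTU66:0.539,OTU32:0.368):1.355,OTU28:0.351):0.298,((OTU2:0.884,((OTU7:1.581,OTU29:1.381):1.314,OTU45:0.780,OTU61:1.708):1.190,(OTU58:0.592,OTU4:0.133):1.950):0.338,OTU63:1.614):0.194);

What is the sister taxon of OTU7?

OTU29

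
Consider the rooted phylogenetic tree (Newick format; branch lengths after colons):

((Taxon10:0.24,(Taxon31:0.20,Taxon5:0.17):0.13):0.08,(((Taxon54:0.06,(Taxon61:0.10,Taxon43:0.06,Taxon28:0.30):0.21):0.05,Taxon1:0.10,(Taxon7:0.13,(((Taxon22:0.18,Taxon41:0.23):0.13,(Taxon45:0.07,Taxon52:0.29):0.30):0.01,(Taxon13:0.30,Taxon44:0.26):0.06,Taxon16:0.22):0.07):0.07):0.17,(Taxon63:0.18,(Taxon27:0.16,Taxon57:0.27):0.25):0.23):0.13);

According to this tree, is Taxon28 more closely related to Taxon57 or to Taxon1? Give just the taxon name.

Taxon1

The MRCA of Taxon28 and Taxon1 subtends ((Taxon54,(Taxon61,Taxon43,Taxon28)),Taxon1,(Taxon7,(((Taxon22,Taxon41),(Taxon45,Taxon52)),(Taxon13,Taxon44),Taxon16))) (13 taxa).
The MRCA of Taxon28 and Taxon57 subtends (((Taxon54,(Taxon61,Taxon43,Taxon28)),Taxon1,(Taxon7,(((Taxon22,Taxon41),(Taxon45,Taxon52)),(Taxon13,Taxon44),Taxon16))),(Taxon63,(Taxon27,Taxon57))) (16 taxa).
The first is nested inside the second, so Taxon28 shares a more recent common ancestor with Taxon1.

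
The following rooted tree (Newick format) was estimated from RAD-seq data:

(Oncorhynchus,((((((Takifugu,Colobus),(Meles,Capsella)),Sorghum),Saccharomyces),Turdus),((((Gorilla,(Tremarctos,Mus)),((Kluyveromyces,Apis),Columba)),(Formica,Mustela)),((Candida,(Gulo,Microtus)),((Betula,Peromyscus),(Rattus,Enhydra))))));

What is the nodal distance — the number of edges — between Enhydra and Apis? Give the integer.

9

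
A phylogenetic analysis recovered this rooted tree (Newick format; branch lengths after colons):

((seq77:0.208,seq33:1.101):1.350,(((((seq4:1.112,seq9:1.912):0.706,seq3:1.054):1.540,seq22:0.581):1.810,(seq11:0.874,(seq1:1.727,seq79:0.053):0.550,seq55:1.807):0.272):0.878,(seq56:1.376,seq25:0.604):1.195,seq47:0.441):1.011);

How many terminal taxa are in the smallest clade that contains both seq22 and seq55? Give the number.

8

The MRCA of seq22 and seq55 is the node subtending ((((seq4,seq9),seq3),seq22),(seq11,(seq1,seq79),seq55)).
That clade contains 8 terminal taxa: seq1, seq11, seq22, seq3, seq4, seq55, seq79, seq9.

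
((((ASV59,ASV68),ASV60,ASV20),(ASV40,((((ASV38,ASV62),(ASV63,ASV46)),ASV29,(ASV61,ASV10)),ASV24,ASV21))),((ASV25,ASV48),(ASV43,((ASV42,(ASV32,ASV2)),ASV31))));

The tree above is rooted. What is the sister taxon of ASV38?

ASV62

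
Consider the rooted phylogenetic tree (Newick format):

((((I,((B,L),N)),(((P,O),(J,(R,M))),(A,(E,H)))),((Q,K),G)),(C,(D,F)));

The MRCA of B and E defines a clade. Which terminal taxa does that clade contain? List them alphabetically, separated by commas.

A, B, E, H, I, J, L, M, N, O, P, R

Tracing B: it sits inside (B,L).
Tracing E: it sits inside (E,H).
The smallest clade enclosing both is ((I,((B,L),N)),(((P,O),(J,(R,M))),(A,(E,H)))); the answer is its 12 terminal taxa in alphabetical order.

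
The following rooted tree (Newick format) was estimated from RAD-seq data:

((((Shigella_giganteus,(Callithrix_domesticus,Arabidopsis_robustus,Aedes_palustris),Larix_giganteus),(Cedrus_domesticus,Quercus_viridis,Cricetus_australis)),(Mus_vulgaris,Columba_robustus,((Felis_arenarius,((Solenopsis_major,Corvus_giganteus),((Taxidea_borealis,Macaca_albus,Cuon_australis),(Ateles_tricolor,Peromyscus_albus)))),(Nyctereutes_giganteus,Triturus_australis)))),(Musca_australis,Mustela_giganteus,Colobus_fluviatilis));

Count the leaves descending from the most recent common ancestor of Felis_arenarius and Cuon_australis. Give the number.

8

The MRCA of Felis_arenarius and Cuon_australis is the node subtending (Felis_arenarius,((Solenopsis_major,Corvus_giganteus),((Taxidea_borealis,Macaca_albus,Cuon_australis),(Ateles_tricolor,Peromyscus_albus)))).
That clade contains 8 terminal taxa: Ateles_tricolor, Corvus_giganteus, Cuon_australis, Felis_arenarius, Macaca_albus, Peromyscus_albus, Solenopsis_major, Taxidea_borealis.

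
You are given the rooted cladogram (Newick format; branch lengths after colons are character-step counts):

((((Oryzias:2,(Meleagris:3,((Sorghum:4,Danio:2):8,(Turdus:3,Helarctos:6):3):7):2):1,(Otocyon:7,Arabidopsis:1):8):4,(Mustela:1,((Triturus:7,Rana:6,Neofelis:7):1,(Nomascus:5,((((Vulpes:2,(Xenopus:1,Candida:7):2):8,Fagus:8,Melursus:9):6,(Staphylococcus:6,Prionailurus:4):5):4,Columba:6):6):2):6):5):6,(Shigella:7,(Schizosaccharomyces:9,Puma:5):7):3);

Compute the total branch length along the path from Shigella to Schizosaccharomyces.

23

The path runs Shigella → … → MRCA → … → Schizosaccharomyces; the MRCA is the node subtending (Shigella,(Schizosaccharomyces,Puma)).
Branch lengths along that path: 7 + 7 + 9 = 23.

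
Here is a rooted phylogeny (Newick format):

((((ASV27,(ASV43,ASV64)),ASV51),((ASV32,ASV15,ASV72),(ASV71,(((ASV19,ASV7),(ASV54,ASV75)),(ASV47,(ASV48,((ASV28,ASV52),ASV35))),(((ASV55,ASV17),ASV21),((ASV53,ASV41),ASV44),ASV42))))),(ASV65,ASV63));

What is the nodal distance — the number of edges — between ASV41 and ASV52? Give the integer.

9

The MRCA of ASV41 and ASV52 is the node subtending (((ASV19,ASV7),(ASV54,ASV75)),(ASV47,(ASV48,((ASV28,ASV52),ASV35))),(((ASV55,ASV17),ASV21),((ASV53,ASV41),ASV44),ASV42)).
From ASV41 up to that node: 4 branches. From ASV52 up to the same node: 5 branches. Total: 4 + 5 = 9.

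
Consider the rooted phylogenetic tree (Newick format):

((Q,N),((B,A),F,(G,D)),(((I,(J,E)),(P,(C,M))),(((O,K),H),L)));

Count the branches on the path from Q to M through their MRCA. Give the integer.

The MRCA of Q and M is the root of the tree.
From Q up to that node: 2 branches. From M up to the same node: 5 branches. Total: 2 + 5 = 7.

7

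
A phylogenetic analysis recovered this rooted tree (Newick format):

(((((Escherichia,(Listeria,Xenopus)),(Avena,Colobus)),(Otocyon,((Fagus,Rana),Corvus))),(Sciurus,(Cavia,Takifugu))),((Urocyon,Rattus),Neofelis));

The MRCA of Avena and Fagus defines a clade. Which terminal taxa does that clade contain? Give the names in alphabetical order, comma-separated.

Avena, Colobus, Corvus, Escherichia, Fagus, Listeria, Otocyon, Rana, Xenopus

Tracing Avena: it sits inside (Avena,Colobus).
Tracing Fagus: it sits inside (Fagus,Rana).
The smallest clade enclosing both is (((Escherichia,(Listeria,Xenopus)),(Avena,Colobus)),(Otocyon,((Fagus,Rana),Corvus))); the answer is its 9 terminal taxa in alphabetical order.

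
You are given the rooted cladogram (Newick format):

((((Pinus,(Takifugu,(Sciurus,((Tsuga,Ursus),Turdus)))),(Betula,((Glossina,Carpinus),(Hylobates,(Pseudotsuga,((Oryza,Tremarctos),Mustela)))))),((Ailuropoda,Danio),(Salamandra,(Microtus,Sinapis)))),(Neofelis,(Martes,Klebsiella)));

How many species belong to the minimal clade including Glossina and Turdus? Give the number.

The MRCA of Glossina and Turdus is the node subtending ((Pinus,(Takifugu,(Sciurus,((Tsuga,Ursus),Turdus)))),(Betula,((Glossina,Carpinus),(Hylobates,(Pseudotsuga,((Oryza,Tremarctos),Mustela)))))).
That clade contains 14 terminal taxa: Betula, Carpinus, Glossina, Hylobates, Mustela, Oryza, Pinus, Pseudotsuga, Sciurus, Takifugu, Tremarctos, Tsuga, Turdus, Ursus.

14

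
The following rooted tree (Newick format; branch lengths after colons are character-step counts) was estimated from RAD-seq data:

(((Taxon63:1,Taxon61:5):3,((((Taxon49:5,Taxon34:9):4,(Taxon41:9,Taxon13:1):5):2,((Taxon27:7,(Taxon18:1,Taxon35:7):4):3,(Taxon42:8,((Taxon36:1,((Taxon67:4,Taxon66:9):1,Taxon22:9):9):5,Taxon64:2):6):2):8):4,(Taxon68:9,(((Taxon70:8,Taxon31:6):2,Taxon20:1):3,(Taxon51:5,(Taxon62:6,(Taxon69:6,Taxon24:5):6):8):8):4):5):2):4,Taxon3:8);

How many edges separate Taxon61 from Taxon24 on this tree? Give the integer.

9

The MRCA of Taxon61 and Taxon24 is the node subtending ((Taxon63,Taxon61),((((Taxon49,Taxon34),(Taxon41,Taxon13)),((Taxon27,(Taxon18,Taxon35)),(Taxon42,((Taxon36,((Taxon67,Taxon66),Taxon22)),Taxon64)))),(Taxon68,(((Taxon70,Taxon31),Taxon20),(Taxon51,(Taxon62,(Taxon69,Taxon24))))))).
From Taxon61 up to that node: 2 branches. From Taxon24 up to the same node: 7 branches. Total: 2 + 7 = 9.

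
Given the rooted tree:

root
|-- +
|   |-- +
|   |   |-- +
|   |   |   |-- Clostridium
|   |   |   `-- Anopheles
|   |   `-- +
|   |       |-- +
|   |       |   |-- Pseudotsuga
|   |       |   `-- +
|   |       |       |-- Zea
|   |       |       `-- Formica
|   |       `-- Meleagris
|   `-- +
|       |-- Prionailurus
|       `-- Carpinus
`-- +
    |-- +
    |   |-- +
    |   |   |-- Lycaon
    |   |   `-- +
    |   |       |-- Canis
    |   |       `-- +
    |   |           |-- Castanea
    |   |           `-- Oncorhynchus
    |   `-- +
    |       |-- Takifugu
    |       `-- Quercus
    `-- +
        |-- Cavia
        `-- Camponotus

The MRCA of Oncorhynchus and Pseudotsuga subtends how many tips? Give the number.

16

The MRCA of Oncorhynchus and Pseudotsuga is the root, so the clade is the entire tree.
That clade contains 16 terminal taxa: Anopheles, Camponotus, Canis, Carpinus, Castanea, Cavia, Clostridium, Formica, Lycaon, Meleagris, Oncorhynchus, Prionailurus, Pseudotsuga, Quercus, Takifugu, Zea.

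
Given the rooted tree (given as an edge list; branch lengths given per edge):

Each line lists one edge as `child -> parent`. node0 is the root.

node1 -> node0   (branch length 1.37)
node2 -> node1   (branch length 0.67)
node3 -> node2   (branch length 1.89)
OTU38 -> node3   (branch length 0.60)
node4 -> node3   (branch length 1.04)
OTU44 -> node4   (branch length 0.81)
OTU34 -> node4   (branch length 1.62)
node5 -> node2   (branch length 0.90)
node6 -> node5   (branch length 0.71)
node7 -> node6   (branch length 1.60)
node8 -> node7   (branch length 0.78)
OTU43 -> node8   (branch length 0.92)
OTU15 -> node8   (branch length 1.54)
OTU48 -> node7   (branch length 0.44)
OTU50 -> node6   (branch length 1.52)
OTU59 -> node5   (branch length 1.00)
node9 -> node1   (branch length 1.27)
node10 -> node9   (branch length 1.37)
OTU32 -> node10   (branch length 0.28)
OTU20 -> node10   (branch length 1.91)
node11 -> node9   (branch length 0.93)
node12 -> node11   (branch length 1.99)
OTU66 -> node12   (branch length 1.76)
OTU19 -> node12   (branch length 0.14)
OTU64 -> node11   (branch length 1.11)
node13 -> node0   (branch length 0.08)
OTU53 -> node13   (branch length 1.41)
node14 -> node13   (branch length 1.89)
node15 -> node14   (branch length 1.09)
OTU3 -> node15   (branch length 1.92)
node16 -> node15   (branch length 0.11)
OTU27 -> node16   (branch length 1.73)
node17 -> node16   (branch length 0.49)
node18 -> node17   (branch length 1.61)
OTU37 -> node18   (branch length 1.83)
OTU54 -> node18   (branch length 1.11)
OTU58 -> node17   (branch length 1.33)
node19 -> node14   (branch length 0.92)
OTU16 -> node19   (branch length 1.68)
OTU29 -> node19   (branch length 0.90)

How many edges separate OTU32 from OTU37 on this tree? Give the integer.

11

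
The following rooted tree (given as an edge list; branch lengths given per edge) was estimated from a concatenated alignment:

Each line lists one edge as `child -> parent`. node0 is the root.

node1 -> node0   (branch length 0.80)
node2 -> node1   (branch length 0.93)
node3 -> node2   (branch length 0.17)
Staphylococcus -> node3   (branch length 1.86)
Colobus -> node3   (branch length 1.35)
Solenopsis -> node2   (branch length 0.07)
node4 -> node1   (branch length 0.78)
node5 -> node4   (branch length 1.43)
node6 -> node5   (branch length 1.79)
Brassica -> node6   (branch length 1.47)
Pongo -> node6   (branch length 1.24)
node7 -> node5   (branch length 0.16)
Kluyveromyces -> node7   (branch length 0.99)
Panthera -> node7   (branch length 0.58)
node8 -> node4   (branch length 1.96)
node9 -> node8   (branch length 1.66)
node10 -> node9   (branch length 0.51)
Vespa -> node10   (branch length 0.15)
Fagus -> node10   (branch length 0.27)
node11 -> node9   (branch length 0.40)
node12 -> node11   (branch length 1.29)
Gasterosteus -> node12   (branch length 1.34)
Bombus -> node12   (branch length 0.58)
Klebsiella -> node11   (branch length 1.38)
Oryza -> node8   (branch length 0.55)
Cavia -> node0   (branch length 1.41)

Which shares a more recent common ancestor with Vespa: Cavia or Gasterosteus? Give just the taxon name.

Gasterosteus

The MRCA of Vespa and Gasterosteus subtends ((Vespa,Fagus),((Gasterosteus,Bombus),Klebsiella)) (5 taxa).
The MRCA of Vespa and Cavia is the root, subtending the entire tree (14 taxa).
The first is nested inside the second, so Vespa shares a more recent common ancestor with Gasterosteus.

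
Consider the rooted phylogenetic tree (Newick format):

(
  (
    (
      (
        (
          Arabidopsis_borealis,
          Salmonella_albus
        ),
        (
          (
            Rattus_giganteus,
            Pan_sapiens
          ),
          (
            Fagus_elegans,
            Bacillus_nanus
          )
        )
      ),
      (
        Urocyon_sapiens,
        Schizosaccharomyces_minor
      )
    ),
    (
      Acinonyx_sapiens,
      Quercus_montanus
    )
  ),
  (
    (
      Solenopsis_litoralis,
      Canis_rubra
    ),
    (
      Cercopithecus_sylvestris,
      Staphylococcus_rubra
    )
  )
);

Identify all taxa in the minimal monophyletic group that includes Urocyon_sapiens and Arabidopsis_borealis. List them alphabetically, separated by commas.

Tracing Urocyon_sapiens: it sits inside (Urocyon_sapiens,Schizosaccharomyces_minor).
Tracing Arabidopsis_borealis: it sits inside (Arabidopsis_borealis,Salmonella_albus).
The smallest clade enclosing both is (((Arabidopsis_borealis,Salmonella_albus),((Rattus_giganteus,Pan_sapiens),(Fagus_elegans,Bacillus_nanus))),(Urocyon_sapiens,Schizosaccharomyces_minor)); the answer is its 8 terminal taxa in alphabetical order.

Arabidopsis_borealis, Bacillus_nanus, Fagus_elegans, Pan_sapiens, Rattus_giganteus, Salmonella_albus, Schizosaccharomyces_minor, Urocyon_sapiens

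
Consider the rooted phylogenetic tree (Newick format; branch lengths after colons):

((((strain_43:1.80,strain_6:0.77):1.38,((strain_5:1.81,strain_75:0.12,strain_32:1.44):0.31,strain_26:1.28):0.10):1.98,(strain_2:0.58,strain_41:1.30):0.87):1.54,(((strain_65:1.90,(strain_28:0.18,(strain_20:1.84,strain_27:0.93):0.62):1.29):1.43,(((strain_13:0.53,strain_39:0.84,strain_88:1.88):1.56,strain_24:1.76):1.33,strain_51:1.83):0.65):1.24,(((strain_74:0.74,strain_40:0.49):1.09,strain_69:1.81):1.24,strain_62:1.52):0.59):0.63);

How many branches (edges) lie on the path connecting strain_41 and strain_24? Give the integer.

8

The MRCA of strain_41 and strain_24 is the root of the tree.
From strain_41 up to that node: 3 branches. From strain_24 up to the same node: 5 branches. Total: 3 + 5 = 8.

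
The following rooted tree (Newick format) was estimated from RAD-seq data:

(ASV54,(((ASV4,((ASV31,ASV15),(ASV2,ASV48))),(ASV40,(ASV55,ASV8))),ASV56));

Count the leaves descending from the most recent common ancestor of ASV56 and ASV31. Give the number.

The MRCA of ASV56 and ASV31 is the node subtending (((ASV4,((ASV31,ASV15),(ASV2,ASV48))),(ASV40,(ASV55,ASV8))),ASV56).
That clade contains 9 terminal taxa: ASV15, ASV2, ASV31, ASV4, ASV40, ASV48, ASV55, ASV56, ASV8.

9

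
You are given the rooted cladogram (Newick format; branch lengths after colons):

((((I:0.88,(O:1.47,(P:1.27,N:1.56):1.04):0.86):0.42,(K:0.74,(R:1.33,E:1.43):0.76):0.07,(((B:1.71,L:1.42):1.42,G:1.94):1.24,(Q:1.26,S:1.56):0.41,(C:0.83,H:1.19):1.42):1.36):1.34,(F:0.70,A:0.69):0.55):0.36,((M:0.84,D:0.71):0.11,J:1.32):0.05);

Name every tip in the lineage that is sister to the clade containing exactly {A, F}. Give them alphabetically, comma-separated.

The clade containing exactly {A, F} attaches to the tree at the node subtending (((I,(O,(P,N))),(K,(R,E)),(((B,L),G),(Q,S),(C,H))),(F,A)).
The other lineage descending from that same node — the sister group — is ((I,(O,(P,N))),(K,(R,E)),(((B,L),G),(Q,S),(C,H))); its 14 tips in alphabetical order are the answer.

B, C, E, G, H, I, K, L, N, O, P, Q, R, S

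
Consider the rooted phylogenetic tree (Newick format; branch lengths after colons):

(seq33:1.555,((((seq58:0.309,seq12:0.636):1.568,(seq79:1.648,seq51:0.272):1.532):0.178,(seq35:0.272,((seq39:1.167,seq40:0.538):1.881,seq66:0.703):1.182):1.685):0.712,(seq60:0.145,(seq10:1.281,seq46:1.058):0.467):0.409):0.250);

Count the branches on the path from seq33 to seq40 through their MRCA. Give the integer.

The MRCA of seq33 and seq40 is the root of the tree.
From seq33 up to that node: 1 branch. From seq40 up to the same node: 6 branches. Total: 1 + 6 = 7.

7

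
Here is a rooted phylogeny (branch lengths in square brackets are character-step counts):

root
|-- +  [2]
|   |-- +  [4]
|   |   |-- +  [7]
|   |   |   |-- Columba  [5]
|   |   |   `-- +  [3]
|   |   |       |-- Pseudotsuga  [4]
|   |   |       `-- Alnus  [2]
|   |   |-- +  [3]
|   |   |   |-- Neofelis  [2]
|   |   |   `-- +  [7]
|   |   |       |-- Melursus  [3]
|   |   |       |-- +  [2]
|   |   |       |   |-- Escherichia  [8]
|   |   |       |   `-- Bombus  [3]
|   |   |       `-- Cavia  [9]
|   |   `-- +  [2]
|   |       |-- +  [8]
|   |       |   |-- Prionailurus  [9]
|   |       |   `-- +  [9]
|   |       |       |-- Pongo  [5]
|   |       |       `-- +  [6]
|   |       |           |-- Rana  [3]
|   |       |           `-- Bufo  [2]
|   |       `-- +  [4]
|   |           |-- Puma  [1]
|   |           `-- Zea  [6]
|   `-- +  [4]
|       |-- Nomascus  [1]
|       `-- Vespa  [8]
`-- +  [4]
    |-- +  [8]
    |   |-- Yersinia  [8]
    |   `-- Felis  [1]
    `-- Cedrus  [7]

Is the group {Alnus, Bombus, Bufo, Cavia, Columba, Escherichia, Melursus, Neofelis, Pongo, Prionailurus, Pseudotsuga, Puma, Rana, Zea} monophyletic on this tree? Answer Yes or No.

The most recent common ancestor of these taxa subtends ((Columba,(Pseudotsuga,Alnus)),(Neofelis,(Melursus,(Escherichia,Bombus),Cavia)),((Prionailurus,(Pongo,(Rana,Bufo))),(Puma,Zea))).
That clade has exactly 14 tips — every listed taxon and nothing else — so the group is monophyletic.

Yes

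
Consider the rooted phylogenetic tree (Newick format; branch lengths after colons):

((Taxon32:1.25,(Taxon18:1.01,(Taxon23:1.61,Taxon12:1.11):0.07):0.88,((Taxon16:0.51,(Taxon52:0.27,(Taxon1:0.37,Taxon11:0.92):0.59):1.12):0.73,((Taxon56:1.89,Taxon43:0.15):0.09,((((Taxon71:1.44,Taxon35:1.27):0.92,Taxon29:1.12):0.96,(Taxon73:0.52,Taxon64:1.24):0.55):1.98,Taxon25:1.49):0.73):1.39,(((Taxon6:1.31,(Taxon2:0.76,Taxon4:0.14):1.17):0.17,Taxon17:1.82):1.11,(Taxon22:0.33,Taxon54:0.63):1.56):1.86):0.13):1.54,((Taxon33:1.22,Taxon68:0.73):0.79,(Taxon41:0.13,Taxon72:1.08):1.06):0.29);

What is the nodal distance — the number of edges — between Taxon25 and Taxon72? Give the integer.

The MRCA of Taxon25 and Taxon72 is the root of the tree.
From Taxon25 up to that node: 5 branches. From Taxon72 up to the same node: 3 branches. Total: 5 + 3 = 8.

8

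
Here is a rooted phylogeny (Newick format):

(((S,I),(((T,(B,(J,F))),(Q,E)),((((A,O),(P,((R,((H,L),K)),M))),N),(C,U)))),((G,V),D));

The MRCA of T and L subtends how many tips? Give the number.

17

The MRCA of T and L is the node subtending (((T,(B,(J,F))),(Q,E)),((((A,O),(P,((R,((H,L),K)),M))),N),(C,U))).
That clade contains 17 terminal taxa: A, B, C, E, F, H, J, K, L, M, N, O, P, Q, R, T, U.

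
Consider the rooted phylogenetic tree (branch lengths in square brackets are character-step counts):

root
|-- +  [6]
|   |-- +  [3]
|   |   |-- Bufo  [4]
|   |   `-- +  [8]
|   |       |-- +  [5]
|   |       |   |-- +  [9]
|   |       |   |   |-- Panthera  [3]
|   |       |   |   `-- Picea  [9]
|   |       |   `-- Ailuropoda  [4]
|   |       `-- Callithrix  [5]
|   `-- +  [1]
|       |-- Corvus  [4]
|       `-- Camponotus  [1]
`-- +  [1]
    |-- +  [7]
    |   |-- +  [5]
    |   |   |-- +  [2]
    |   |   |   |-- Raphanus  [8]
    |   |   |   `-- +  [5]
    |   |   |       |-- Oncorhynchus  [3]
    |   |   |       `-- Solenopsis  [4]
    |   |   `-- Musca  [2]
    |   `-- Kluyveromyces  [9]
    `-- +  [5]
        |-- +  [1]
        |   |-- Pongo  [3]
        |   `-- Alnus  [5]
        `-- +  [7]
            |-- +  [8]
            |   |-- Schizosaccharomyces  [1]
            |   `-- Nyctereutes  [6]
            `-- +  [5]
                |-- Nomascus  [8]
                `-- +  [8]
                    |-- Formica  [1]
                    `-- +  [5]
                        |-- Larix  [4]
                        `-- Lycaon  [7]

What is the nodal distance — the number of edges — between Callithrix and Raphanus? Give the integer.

The MRCA of Callithrix and Raphanus is the root of the tree.
From Callithrix up to that node: 4 branches. From Raphanus up to the same node: 5 branches. Total: 4 + 5 = 9.

9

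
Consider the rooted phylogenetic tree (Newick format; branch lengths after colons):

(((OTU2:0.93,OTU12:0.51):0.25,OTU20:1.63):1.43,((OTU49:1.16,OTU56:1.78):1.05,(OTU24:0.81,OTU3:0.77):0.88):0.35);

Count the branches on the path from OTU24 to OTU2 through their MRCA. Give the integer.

6

The MRCA of OTU24 and OTU2 is the root of the tree.
From OTU24 up to that node: 3 branches. From OTU2 up to the same node: 3 branches. Total: 3 + 3 = 6.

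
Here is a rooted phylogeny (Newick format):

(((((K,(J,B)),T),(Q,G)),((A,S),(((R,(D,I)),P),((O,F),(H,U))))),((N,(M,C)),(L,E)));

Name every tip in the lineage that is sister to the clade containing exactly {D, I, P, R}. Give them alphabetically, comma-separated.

F, H, O, U

The clade containing exactly {D, I, P, R} attaches to the tree at the node subtending (((R,(D,I)),P),((O,F),(H,U))).
The other lineage descending from that same node — the sister group — is ((O,F),(H,U)); its 4 tips in alphabetical order are the answer.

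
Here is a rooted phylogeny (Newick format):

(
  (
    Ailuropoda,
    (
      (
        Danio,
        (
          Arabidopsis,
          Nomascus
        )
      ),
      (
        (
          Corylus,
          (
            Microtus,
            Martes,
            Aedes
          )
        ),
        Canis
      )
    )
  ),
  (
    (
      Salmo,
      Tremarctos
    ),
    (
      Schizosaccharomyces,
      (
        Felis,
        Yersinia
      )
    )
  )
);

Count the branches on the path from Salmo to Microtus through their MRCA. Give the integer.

9

The MRCA of Salmo and Microtus is the root of the tree.
From Salmo up to that node: 3 branches. From Microtus up to the same node: 6 branches. Total: 3 + 6 = 9.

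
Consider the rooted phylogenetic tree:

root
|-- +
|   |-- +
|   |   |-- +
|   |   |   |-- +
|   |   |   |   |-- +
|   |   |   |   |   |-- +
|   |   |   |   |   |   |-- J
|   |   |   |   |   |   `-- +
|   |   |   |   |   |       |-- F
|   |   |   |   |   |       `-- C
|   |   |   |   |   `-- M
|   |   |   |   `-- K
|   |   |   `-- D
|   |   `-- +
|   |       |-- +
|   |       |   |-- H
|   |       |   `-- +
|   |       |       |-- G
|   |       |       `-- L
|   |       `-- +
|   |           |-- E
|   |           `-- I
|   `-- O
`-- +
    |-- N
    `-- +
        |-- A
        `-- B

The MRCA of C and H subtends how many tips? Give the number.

The MRCA of C and H is the node subtending (((((J,(F,C)),M),K),D),((H,(G,L)),(E,I))).
That clade contains 11 terminal taxa: C, D, E, F, G, H, I, J, K, L, M.

11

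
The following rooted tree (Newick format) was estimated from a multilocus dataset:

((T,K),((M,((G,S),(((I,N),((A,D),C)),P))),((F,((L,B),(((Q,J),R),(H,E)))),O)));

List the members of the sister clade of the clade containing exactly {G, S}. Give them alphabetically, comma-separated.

The clade containing exactly {G, S} attaches to the tree at the node subtending ((G,S),(((I,N),((A,D),C)),P)).
The other lineage descending from that same node — the sister group — is (((I,N),((A,D),C)),P); its 6 tips in alphabetical order are the answer.

A, C, D, I, N, P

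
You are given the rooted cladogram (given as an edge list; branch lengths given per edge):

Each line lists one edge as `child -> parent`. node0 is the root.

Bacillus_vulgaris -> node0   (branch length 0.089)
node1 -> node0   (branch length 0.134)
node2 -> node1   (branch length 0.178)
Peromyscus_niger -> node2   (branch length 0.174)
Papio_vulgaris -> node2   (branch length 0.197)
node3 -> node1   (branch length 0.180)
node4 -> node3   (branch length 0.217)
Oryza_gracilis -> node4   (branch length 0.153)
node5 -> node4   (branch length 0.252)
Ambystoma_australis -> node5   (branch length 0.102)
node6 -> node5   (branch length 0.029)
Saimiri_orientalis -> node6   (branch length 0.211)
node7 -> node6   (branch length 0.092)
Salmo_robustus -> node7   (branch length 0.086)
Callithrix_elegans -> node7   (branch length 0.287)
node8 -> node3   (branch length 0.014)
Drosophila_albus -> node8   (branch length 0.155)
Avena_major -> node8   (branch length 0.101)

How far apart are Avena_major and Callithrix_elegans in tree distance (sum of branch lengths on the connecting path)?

0.992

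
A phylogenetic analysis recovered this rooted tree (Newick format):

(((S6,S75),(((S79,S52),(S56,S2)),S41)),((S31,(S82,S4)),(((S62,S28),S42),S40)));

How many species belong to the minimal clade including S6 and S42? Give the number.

14

The MRCA of S6 and S42 is the root, so the clade is the entire tree.
That clade contains 14 terminal taxa: S2, S28, S31, S4, S40, S41, S42, S52, S56, S6, S62, S75, S79, S82.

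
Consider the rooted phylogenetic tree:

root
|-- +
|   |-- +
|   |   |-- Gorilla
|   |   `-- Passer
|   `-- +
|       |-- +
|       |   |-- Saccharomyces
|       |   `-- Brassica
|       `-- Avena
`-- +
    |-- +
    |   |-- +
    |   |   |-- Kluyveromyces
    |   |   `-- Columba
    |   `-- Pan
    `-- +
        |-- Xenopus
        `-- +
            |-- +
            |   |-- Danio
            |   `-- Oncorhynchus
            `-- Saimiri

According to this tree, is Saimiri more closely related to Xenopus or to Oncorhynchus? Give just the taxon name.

Oncorhynchus

The MRCA of Saimiri and Oncorhynchus subtends ((Danio,Oncorhynchus),Saimiri) (3 taxa).
The MRCA of Saimiri and Xenopus subtends (Xenopus,((Danio,Oncorhynchus),Saimiri)) (4 taxa).
The first is nested inside the second, so Saimiri shares a more recent common ancestor with Oncorhynchus.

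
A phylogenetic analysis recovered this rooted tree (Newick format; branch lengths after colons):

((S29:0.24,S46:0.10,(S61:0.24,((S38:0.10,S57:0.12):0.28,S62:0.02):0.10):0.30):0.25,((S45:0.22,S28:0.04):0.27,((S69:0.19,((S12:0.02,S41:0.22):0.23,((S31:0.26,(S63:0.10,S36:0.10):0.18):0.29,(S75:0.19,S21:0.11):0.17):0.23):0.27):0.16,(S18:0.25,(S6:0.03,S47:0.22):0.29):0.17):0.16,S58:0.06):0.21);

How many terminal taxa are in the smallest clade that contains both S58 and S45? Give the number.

The MRCA of S58 and S45 is the node subtending ((S45,S28),((S69,((S12,S41),((S31,(S63,S36)),(S75,S21)))),(S18,(S6,S47))),S58).
That clade contains 14 terminal taxa: S12, S18, S21, S28, S31, S36, S41, S45, S47, S58, S6, S63, S69, S75.

14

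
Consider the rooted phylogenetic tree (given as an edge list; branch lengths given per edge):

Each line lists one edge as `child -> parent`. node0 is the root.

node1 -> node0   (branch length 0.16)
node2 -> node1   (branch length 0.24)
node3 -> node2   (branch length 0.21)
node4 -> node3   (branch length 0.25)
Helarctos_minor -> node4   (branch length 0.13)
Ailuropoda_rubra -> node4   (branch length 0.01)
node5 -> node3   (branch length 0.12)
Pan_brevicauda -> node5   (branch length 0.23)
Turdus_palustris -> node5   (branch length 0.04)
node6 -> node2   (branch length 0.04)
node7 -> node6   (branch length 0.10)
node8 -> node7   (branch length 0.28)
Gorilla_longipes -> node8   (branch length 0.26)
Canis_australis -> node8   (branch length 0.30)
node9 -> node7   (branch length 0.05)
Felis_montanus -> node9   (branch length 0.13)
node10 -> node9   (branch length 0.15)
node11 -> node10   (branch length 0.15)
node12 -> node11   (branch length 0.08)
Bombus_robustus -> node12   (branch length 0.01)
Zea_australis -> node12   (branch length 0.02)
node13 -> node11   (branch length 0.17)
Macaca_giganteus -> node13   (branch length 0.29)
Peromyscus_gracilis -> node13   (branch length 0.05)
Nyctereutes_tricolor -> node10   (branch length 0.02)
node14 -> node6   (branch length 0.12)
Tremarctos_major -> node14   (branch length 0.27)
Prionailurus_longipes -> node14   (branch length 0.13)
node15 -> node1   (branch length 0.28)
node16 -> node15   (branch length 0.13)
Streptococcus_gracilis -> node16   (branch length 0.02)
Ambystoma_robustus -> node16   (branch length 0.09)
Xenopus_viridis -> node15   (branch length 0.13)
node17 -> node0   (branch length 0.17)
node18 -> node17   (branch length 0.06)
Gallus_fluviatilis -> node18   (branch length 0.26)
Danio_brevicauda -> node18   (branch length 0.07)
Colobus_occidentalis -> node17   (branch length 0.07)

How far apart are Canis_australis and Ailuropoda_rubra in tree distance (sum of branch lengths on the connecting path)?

1.19

The path runs Canis_australis → … → MRCA → … → Ailuropoda_rubra; the MRCA is the node subtending (((Helarctos_minor,Ailuropoda_rubra),(Pan_brevicauda,Turdus_palustris)),(((Gorilla_longipes,Canis_australis),(Felis_montanus,(((Bombus_robustus,Zea_australis),(Macaca_giganteus,Peromyscus_gracilis)),Nyctereutes_tricolor))),(Tremarctos_major,Prionailurus_longipes))).
Branch lengths along that path: 0.30 + 0.28 + 0.10 + 0.04 + 0.21 + 0.25 + 0.01 = 1.19.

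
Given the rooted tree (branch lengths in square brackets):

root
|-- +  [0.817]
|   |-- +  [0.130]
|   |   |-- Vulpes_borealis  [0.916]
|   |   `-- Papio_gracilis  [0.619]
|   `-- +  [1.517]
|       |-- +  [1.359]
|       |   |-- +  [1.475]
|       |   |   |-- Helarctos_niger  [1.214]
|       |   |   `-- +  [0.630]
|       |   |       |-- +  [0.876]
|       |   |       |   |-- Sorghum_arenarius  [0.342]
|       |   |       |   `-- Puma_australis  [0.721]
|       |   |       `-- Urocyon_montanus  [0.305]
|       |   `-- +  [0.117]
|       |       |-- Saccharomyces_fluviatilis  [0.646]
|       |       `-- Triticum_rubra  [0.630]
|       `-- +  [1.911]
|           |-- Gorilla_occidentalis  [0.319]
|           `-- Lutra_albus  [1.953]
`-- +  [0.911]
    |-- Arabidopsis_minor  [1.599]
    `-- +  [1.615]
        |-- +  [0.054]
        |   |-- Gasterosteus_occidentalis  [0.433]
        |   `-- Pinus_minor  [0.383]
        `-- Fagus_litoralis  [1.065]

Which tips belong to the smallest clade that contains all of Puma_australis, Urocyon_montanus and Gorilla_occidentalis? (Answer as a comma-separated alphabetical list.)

Gorilla_occidentalis, Helarctos_niger, Lutra_albus, Puma_australis, Saccharomyces_fluviatilis, Sorghum_arenarius, Triticum_rubra, Urocyon_montanus

Tracing Puma_australis: it sits inside (Sorghum_arenarius,Puma_australis).
Tracing Urocyon_montanus: it sits inside ((Sorghum_arenarius,Puma_australis),Urocyon_montanus).
Tracing Gorilla_occidentalis: it sits inside (Gorilla_occidentalis,Lutra_albus).
The smallest clade enclosing all 3 is (((Helarctos_niger,((Sorghum_arenarius,Puma_australis),Urocyon_montanus)),(Saccharomyces_fluviatilis,Triticum_rubra)),(Gorilla_occidentalis,Lutra_albus)); the answer is its 8 terminal taxa in alphabetical order.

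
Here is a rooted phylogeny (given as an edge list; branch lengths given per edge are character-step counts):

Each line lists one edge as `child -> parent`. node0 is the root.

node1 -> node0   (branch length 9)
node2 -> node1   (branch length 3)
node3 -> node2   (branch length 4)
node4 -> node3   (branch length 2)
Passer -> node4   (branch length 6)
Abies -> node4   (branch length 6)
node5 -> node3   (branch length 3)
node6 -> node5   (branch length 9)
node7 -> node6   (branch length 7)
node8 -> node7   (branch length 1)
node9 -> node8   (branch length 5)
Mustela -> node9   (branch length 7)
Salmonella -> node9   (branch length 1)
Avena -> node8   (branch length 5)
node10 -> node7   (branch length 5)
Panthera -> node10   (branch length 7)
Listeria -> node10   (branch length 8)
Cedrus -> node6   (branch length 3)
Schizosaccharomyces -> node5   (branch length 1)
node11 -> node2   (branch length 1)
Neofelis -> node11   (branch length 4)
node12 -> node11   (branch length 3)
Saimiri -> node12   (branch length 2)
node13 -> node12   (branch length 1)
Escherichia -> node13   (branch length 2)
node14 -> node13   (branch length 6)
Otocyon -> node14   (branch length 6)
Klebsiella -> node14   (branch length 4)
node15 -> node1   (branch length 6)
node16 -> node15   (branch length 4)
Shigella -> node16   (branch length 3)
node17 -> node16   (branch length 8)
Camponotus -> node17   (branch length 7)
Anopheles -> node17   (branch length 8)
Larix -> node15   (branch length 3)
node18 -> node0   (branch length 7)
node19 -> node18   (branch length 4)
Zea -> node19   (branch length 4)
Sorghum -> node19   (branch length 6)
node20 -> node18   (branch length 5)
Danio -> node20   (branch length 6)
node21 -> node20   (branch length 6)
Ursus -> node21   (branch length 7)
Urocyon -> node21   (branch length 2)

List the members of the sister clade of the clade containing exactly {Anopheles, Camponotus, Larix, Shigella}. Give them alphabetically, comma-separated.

The clade containing exactly {Anopheles, Camponotus, Larix, Shigella} attaches to the tree at the node subtending ((((Passer,Abies),(((((Mustela,Salmonella),Avena),(Panthera,Listeria)),Cedrus),Schizosaccharomyces)),(Neofelis,(Saimiri,(Escherichia,(Otocyon,Klebsiella))))),((Shigella,(Camponotus,Anopheles)),Larix)).
The other lineage descending from that same node — the sister group — is (((Passer,Abies),(((((Mustela,Salmonella),Avena),(Panthera,Listeria)),Cedrus),Schizosaccharomyces)),(Neofelis,(Saimiri,(Escherichia,(Otocyon,Klebsiella))))); its 14 tips in alphabetical order are the answer.

Abies, Avena, Cedrus, Escherichia, Klebsiella, Listeria, Mustela, Neofelis, Otocyon, Panthera, Passer, Saimiri, Salmonella, Schizosaccharomyces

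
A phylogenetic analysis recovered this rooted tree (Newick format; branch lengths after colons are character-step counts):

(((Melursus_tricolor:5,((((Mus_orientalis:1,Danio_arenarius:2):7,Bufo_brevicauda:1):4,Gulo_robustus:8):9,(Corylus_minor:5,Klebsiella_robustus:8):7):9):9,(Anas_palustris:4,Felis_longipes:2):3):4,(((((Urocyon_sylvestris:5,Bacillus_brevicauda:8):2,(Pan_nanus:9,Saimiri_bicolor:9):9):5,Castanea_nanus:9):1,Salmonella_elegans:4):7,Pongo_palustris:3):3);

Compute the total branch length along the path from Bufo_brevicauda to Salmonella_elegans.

50

The path runs Bufo_brevicauda → … → MRCA → … → Salmonella_elegans; the MRCA is the root of the tree.
Branch lengths along that path: 1 + 4 + 9 + 9 + 9 + 4 + 3 + 7 + 4 = 50.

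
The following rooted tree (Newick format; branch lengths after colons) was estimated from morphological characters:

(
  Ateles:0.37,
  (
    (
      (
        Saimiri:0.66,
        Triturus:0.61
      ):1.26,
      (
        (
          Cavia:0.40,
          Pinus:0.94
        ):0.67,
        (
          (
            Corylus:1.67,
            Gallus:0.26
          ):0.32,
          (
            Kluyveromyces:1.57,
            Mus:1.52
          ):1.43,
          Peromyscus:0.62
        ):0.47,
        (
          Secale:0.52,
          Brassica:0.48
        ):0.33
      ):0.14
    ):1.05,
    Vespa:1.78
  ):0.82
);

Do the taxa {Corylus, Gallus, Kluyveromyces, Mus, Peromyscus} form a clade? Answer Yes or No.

The most recent common ancestor of these taxa subtends ((Corylus,Gallus),(Kluyveromyces,Mus),Peromyscus).
That clade has exactly 5 tips — every listed taxon and nothing else — so the group is monophyletic.

Yes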